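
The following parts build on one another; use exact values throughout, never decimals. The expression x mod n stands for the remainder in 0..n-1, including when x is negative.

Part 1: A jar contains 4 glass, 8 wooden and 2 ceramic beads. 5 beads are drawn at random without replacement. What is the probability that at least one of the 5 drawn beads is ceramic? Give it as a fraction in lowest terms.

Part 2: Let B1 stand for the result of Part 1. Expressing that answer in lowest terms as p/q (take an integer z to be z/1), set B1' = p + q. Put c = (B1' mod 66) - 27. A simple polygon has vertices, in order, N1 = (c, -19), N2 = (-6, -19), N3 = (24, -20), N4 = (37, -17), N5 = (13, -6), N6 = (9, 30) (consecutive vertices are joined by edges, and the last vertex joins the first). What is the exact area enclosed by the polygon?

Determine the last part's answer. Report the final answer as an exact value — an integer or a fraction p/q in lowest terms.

1703/2

Part 1: total draws C(14,5) = 2002; complement C(12,5) = 792; favorable 2002 - 792 = 1210; P = 55/91; answer 55/91
Part 2: B1 = 55/91; threaded value p + q = 146; c = -13; cross terms: (-13*-19 - -6*-19)=133, (-6*-20 - 24*-19)=576, (24*-17 - 37*-20)=332, (37*-6 - 13*-17)=-1, (13*30 - 9*-6)=444, (9*-19 - -13*30)=219; twice the area = |1703| = 1703; area = 1703/2; answer 1703/2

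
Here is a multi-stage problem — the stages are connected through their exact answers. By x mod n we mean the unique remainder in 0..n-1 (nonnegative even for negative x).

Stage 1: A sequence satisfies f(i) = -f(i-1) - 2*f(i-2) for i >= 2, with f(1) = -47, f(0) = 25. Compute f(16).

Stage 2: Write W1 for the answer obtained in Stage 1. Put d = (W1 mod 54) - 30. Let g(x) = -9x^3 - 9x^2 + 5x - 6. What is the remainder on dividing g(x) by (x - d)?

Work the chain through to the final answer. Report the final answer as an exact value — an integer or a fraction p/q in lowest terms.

10829

Stage 1: f(2) = -1*(-47) - 2*(25) = -3; iterating: f(2)=-3, f(3)=97, f(4)=-91, f(5)=-103, f(6)=285, f(7)=-79, f(8)=-491, f(9)=649, f(10)=333, f(11)=-1631, f(12)=965, f(13)=2297, f(14)=-4227, f(15)=-367, f(16)=8821; answer 8821
Stage 2: W1 = 8821; d = -11; remainder = value at the root: -9*(-11)^3 - 9*(-11)^2 + 5*(-11)^1 - 6 = (11979) + (-1089) + (-55) + (-6) = 10829; answer 10829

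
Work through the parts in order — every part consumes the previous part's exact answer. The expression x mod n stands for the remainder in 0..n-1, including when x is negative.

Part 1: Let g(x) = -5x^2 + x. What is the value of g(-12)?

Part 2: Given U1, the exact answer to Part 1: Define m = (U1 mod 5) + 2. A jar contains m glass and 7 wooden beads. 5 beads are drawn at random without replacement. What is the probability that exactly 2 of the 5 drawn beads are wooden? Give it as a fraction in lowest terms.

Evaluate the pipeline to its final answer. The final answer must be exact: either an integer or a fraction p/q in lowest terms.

Part 1: -5*(-12)^2 + 1*(-12)^1 = (-720) + (-12) = -732; answer -732
Part 2: U1 = -732; m = 5; total draws C(12,5) = 792; favorable C(7,2)*C(5,3) = 210; P = 35/132; answer 35/132

35/132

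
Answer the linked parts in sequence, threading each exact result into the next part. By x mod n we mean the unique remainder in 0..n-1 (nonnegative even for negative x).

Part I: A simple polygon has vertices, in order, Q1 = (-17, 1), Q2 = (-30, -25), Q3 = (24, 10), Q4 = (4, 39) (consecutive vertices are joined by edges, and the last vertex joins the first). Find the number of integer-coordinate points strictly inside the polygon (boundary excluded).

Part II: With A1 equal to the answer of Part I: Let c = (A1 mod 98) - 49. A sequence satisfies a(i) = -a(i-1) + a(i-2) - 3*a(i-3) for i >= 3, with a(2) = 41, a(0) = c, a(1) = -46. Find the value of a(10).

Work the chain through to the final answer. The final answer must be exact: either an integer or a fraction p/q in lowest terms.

Part I: cross terms: (-17*-25 - -30*1)=455, (-30*10 - 24*-25)=300, (24*39 - 4*10)=896, (4*1 - -17*39)=667; twice the area = |2318| = 2318; area = 1159; boundary points = 13 + 1 + 1 + 1 = 16; strictly interior points = area - boundary/2 + 1 = 1152; answer 1152
Part II: A1 = 1152; c = 25; a(3) = -1*(41) + 1*(-46) - 3*(25) = -162; iterating: a(3)=-162, a(4)=341, a(5)=-626, a(6)=1453, a(7)=-3102, a(8)=6433, a(9)=-13894, a(10)=29633; answer 29633

29633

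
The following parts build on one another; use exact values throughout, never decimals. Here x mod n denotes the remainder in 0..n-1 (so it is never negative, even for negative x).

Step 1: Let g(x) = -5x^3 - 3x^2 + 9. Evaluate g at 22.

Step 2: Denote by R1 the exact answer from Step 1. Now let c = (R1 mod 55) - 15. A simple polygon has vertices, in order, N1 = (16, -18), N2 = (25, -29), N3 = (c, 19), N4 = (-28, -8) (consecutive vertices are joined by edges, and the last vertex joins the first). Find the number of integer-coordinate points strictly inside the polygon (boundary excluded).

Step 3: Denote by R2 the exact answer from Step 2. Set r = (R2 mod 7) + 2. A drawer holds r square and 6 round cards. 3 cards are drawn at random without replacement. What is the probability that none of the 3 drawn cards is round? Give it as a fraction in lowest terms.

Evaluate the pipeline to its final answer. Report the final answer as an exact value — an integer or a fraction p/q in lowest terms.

1/30

Step 1: -5*(22)^3 - 3*(22)^2 + 9 = (-53240) + (-1452) + (9) = -54683; answer -54683
Step 2: R1 = -54683; c = 27; cross terms: (16*-29 - 25*-18)=-14, (25*19 - 27*-29)=1258, (27*-8 - -28*19)=316, (-28*-18 - 16*-8)=632; twice the area = |2192| = 2192; area = 1096; boundary points = 1 + 2 + 1 + 2 = 6; strictly interior points = area - boundary/2 + 1 = 1094; answer 1094
Step 3: R2 = 1094; r = 4; total draws C(10,3) = 120; favorable C(4,3) = 4; P = 1/30; answer 1/30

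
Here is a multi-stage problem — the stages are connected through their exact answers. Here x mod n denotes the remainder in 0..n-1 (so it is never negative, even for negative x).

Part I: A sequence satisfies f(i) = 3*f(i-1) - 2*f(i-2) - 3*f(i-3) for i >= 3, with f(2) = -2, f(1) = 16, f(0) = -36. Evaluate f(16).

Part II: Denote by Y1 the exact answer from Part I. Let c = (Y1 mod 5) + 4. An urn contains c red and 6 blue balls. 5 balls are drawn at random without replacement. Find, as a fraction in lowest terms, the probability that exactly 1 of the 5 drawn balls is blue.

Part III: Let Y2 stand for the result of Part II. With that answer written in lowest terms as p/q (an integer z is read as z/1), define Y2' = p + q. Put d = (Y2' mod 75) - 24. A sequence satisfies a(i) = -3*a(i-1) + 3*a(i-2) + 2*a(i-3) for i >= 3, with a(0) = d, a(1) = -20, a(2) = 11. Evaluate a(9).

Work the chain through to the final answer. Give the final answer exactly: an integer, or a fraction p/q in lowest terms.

-263827

Part I: f(3) = 3*(-2) - 2*(16) - 3*(-36) = 70; iterating: f(3)=70, f(4)=166, f(5)=364, f(6)=550, f(7)=424, f(8)=-920, f(9)=-5258, f(10)=-15206, f(11)=-32342, f(12)=-50840, f(13)=-42218, f(14)=72052, f(15)=453112, f(16)=1341886; answer 1341886
Part II: Y1 = 1341886; c = 5; total draws C(11,5) = 462; favorable C(6,1)*C(5,4) = 30; P = 5/77; answer 5/77
Part III: Y2 = 5/77; threaded value p + q = 82; d = -17; a(3) = -3*(11) + 3*(-20) + 2*(-17) = -127; iterating: a(3)=-127, a(4)=374, a(5)=-1481, a(6)=5311, a(7)=-19628, a(8)=71855, a(9)=-263827; answer -263827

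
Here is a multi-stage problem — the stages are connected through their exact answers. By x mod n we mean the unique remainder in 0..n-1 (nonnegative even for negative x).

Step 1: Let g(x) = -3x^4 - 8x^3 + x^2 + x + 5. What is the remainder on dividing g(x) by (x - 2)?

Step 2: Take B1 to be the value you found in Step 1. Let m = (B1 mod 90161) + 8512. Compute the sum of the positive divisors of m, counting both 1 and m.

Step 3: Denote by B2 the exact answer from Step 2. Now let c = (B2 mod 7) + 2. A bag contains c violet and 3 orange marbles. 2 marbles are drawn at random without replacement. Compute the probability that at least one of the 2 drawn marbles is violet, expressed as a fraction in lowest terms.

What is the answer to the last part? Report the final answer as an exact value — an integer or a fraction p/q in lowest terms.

Step 1: remainder = value at the root: -3*(2)^4 - 8*(2)^3 + 1*(2)^2 + 1*(2)^1 + 5 = (-48) + (-64) + (4) + (2) + (5) = -101; answer -101
Step 2: B1 = -101; m = 98572; 98572 = 2^2 * 19 * 1297; sigma = (1 + 2 + 4) * (1 + 19) * (1 + 1297) = 7 * 20 * 1298 = 181720; answer 181720
Step 3: B2 = 181720; c = 2; total draws C(5,2) = 10; complement C(3,2) = 3; favorable 10 - 3 = 7; P = 7/10; answer 7/10

7/10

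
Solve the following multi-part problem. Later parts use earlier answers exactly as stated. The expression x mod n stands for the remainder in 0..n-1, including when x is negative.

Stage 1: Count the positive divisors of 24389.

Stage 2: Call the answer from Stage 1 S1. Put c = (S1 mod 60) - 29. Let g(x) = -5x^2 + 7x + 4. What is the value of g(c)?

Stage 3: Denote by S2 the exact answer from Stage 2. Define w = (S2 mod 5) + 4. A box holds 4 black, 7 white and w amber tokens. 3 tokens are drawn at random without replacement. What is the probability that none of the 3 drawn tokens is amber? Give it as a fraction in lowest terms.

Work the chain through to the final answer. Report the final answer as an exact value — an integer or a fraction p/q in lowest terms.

Stage 1: 24389 = 29^3; number of divisors = (3+1) = 4; answer 4
Stage 2: S1 = 4; c = -25; -5*(-25)^2 + 7*(-25)^1 + 4 = (-3125) + (-175) + (4) = -3296; answer -3296
Stage 3: S2 = -3296; w = 8; total draws C(19,3) = 969; favorable C(11,3) = 165; P = 55/323; answer 55/323

55/323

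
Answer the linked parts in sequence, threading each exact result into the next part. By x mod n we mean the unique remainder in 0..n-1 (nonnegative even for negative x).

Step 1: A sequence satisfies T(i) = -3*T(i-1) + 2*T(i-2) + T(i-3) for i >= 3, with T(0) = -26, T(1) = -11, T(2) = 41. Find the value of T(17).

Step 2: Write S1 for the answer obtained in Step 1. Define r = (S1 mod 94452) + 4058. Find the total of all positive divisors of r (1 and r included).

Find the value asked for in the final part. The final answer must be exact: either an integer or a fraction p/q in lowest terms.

94848

Step 1: T(3) = -3*(41) + 2*(-11) + 1*(-26) = -171; iterating: T(3)=-171, T(4)=584, T(5)=-2053, T(6)=7156, T(7)=-24990, T(8)=87229, T(9)=-304511, T(10)=1063001, T(11)=-3710796, T(12)=12953879, T(13)=-45220228, T(14)=157857646, T(15)=-551059515, T(16)=1923673609, T(17)=-6715282211; answer -6715282211
Step 2: S1 = -6715282211; r = 70143; 70143 = 3 * 103 * 227; sigma = (1 + 3) * (1 + 103) * (1 + 227) = 4 * 104 * 228 = 94848; answer 94848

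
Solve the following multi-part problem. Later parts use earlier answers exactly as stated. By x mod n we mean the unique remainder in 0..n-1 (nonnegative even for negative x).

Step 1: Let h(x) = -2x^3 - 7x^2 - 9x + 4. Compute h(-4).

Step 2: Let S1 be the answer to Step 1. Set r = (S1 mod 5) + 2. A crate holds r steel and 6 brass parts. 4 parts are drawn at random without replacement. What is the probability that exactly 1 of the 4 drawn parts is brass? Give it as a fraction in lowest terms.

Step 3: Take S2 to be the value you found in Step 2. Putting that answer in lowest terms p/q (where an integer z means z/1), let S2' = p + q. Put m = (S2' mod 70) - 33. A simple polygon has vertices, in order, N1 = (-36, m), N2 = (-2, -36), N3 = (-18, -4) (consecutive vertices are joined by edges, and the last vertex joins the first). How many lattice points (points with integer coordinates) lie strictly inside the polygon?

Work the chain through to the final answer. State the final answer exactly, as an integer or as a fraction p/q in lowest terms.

336

Step 1: -2*(-4)^3 - 7*(-4)^2 - 9*(-4)^1 + 4 = (128) + (-112) + (36) + (4) = 56; answer 56
Step 2: S1 = 56; r = 3; total draws C(9,4) = 126; favorable C(6,1)*C(3,3) = 6; P = 1/21; answer 1/21
Step 3: S2 = 1/21; threaded value p + q = 22; m = -11; cross terms: (-36*-36 - -2*-11)=1274, (-2*-4 - -18*-36)=-640, (-18*-11 - -36*-4)=54; twice the area = |688| = 688; area = 344; boundary points = 1 + 16 + 1 = 18; strictly interior points = area - boundary/2 + 1 = 336; answer 336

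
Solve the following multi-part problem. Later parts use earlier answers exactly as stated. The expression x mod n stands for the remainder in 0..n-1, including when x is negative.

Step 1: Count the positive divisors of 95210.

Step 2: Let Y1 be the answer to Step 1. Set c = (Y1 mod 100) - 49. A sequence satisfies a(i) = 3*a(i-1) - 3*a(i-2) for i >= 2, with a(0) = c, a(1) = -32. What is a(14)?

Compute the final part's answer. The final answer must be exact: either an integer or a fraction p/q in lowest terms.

Step 1: 95210 = 2 * 5 * 9521; number of divisors = (1+1) * (1+1) * (1+1) = 8; answer 8
Step 2: Y1 = 8; c = -41; a(2) = 3*(-32) - 3*(-41) = 27; iterating: a(2)=27, a(3)=177, a(4)=450, a(5)=819, a(6)=1107, a(7)=864, a(8)=-729, a(9)=-4779, a(10)=-12150, a(11)=-22113, a(12)=-29889, a(13)=-23328, a(14)=19683; answer 19683

19683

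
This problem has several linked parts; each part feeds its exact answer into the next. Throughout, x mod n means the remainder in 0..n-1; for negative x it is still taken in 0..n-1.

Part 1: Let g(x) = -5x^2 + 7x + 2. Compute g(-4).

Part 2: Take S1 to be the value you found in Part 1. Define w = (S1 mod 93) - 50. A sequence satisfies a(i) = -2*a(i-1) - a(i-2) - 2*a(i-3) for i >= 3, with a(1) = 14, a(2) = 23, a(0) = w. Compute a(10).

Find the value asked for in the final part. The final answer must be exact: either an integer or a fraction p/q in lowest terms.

10835

Part 1: -5*(-4)^2 + 7*(-4)^1 + 2 = (-80) + (-28) + (2) = -106; answer -106
Part 2: S1 = -106; w = 30; a(3) = -2*(23) - 1*(14) - 2*(30) = -120; iterating: a(3)=-120, a(4)=189, a(5)=-304, a(6)=659, a(7)=-1392, a(8)=2733, a(9)=-5392, a(10)=10835; answer 10835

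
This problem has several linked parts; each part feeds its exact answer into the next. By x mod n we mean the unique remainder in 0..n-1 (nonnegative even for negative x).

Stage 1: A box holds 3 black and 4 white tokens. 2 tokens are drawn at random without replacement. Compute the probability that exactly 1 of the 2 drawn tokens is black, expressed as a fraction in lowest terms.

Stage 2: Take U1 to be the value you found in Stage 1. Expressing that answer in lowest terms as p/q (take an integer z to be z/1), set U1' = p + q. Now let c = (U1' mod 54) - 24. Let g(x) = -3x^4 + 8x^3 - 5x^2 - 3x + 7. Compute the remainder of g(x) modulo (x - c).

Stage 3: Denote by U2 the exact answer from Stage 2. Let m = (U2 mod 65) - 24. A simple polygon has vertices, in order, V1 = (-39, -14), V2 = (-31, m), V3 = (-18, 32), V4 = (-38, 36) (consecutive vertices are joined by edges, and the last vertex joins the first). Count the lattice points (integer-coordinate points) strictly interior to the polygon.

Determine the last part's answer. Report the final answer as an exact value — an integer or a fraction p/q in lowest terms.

Stage 1: total draws C(7,2) = 21; favorable C(3,1)*C(4,1) = 12; P = 4/7; answer 4/7
Stage 2: U1 = 4/7; threaded value p + q = 11; c = -13; remainder = value at the root: -3*(-13)^4 + 8*(-13)^3 - 5*(-13)^2 - 3*(-13)^1 + 7 = (-85683) + (-17576) + (-845) + (39) + (7) = -104058; answer -104058
Stage 3: U2 = -104058; m = -17; cross terms: (-39*-17 - -31*-14)=229, (-31*32 - -18*-17)=-1298, (-18*36 - -38*32)=568, (-38*-14 - -39*36)=1936; twice the area = |1435| = 1435; area = 1435/2; boundary points = 1 + 1 + 4 + 1 = 7; strictly interior points = area - boundary/2 + 1 = 715; answer 715

715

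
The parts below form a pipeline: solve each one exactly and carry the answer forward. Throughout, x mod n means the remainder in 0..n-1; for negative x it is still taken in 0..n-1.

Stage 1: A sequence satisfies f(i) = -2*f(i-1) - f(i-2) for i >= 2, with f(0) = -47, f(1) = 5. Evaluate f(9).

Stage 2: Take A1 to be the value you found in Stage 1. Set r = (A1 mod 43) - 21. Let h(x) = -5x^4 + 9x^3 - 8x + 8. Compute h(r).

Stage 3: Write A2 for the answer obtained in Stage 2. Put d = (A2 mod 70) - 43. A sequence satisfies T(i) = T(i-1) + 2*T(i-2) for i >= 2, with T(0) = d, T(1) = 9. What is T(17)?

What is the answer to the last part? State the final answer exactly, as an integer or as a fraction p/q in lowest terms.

Stage 1: f(2) = -2*(5) - 1*(-47) = 37; iterating: f(2)=37, f(3)=-79, f(4)=121, f(5)=-163, f(6)=205, f(7)=-247, f(8)=289, f(9)=-331; answer -331
Stage 2: A1 = -331; r = -8; -5*(-8)^4 + 9*(-8)^3 - 8*(-8)^1 + 8 = (-20480) + (-4608) + (64) + (8) = -25016; answer -25016
Stage 3: A2 = -25016; d = 1; T(2) = 1*(9) + 2*(1) = 11; iterating: T(2)=11, T(3)=29, T(4)=51, T(5)=109, T(6)=211, T(7)=429, T(8)=851, T(9)=1709, T(10)=3411, T(11)=6829, T(12)=13651, T(13)=27309, T(14)=54611, T(15)=109229, T(16)=218451, T(17)=436909; answer 436909

436909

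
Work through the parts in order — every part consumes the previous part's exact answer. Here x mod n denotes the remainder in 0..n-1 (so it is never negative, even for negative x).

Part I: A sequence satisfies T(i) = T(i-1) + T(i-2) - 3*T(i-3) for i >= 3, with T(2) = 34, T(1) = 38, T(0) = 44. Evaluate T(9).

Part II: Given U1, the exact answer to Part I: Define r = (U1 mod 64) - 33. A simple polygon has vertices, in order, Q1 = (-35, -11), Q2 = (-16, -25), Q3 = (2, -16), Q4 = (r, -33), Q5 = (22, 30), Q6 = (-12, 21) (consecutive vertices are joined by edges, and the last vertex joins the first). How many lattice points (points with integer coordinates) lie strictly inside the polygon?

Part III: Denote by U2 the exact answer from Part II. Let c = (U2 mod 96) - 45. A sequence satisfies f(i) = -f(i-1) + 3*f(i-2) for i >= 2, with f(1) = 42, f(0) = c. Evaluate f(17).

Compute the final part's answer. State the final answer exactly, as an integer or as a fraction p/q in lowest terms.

Part I: T(3) = 1*(34) + 1*(38) - 3*(44) = -60; iterating: T(3)=-60, T(4)=-140, T(5)=-302, T(6)=-262, T(7)=-144, T(8)=500, T(9)=1142; answer 1142
Part II: U1 = 1142; r = 21; cross terms: (-35*-25 - -16*-11)=699, (-16*-16 - 2*-25)=306, (2*-33 - 21*-16)=270, (21*30 - 22*-33)=1356, (22*21 - -12*30)=822, (-12*-11 - -35*21)=867; twice the area = |4320| = 4320; area = 2160; boundary points = 1 + 9 + 1 + 1 + 1 + 1 = 14; strictly interior points = area - boundary/2 + 1 = 2154; answer 2154
Part III: U2 = 2154; c = -3; f(2) = -1*(42) + 3*(-3) = -51; iterating: f(2)=-51, f(3)=177, f(4)=-330, f(5)=861, f(6)=-1851, f(7)=4434, f(8)=-9987, f(9)=23289, f(10)=-53250, f(11)=123117, f(12)=-282867, f(13)=652218, f(14)=-1500819, f(15)=3457473, f(16)=-7959930, f(17)=18332349; answer 18332349

18332349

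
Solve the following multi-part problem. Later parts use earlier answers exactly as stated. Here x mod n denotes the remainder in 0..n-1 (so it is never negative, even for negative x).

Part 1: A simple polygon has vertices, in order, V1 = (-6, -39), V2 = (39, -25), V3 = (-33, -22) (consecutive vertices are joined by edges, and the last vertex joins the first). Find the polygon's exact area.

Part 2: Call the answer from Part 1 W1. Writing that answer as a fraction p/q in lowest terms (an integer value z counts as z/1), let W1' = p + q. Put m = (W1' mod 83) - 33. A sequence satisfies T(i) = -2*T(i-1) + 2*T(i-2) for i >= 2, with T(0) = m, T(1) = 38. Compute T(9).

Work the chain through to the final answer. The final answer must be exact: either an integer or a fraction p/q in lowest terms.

33888

Part 1: cross terms: (-6*-25 - 39*-39)=1671, (39*-22 - -33*-25)=-1683, (-33*-39 - -6*-22)=1155; twice the area = |1143| = 1143; area = 1143/2; answer 1143/2
Part 2: W1 = 1143/2; threaded value p + q = 1145; m = 33; T(2) = -2*(38) + 2*(33) = -10; iterating: T(2)=-10, T(3)=96, T(4)=-212, T(5)=616, T(6)=-1656, T(7)=4544, T(8)=-12400, T(9)=33888; answer 33888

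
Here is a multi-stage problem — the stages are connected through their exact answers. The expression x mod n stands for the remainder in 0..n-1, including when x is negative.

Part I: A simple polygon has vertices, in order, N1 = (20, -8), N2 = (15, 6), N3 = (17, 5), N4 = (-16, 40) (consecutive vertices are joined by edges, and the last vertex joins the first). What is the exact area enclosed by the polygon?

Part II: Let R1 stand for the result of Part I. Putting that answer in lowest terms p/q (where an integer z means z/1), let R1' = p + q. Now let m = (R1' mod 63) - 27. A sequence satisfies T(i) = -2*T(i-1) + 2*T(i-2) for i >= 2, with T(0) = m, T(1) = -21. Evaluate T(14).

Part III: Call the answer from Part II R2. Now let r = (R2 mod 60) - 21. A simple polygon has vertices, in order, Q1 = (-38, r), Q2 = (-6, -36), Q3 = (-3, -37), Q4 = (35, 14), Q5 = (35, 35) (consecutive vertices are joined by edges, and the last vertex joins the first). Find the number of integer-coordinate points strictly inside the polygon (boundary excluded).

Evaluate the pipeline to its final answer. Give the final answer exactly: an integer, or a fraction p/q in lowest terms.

1958

Part I: cross terms: (20*6 - 15*-8)=240, (15*5 - 17*6)=-27, (17*40 - -16*5)=760, (-16*-8 - 20*40)=-672; twice the area = |301| = 301; area = 301/2; answer 301/2
Part II: R1 = 301/2; threaded value p + q = 303; m = 24; T(2) = -2*(-21) + 2*(24) = 90; iterating: T(2)=90, T(3)=-222, T(4)=624, T(5)=-1692, T(6)=4632, T(7)=-12648, T(8)=34560, T(9)=-94416, T(10)=257952, T(11)=-704736, T(12)=1925376, T(13)=-5260224, T(14)=14371200; answer 14371200
Part III: R2 = 14371200; r = -21; cross terms: (-38*-36 - -6*-21)=1242, (-6*-37 - -3*-36)=114, (-3*14 - 35*-37)=1253, (35*35 - 35*14)=735, (35*-21 - -38*35)=595; twice the area = |3939| = 3939; area = 3939/2; boundary points = 1 + 1 + 1 + 21 + 1 = 25; strictly interior points = area - boundary/2 + 1 = 1958; answer 1958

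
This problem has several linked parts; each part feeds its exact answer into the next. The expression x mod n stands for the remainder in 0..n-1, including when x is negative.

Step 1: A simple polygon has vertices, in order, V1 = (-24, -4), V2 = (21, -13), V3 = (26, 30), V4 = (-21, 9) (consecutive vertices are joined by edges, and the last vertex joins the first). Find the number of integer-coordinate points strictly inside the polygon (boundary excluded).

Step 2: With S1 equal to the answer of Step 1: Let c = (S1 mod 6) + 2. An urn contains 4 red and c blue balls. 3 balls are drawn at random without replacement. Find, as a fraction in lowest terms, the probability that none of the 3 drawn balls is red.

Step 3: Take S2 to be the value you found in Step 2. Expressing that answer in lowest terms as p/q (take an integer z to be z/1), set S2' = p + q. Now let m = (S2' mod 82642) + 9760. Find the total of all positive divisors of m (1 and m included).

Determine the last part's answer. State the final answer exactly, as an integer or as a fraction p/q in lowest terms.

26505

Step 1: cross terms: (-24*-13 - 21*-4)=396, (21*30 - 26*-13)=968, (26*9 - -21*30)=864, (-21*-4 - -24*9)=300; twice the area = |2528| = 2528; area = 1264; boundary points = 9 + 1 + 1 + 1 = 12; strictly interior points = area - boundary/2 + 1 = 1259; answer 1259
Step 2: S1 = 1259; c = 7; total draws C(11,3) = 165; favorable C(7,3) = 35; P = 7/33; answer 7/33
Step 3: S2 = 7/33; threaded value p + q = 40; m = 9800; 9800 = 2^3 * 5^2 * 7^2; sigma = (1 + 2 + 4 + 8) * (1 + 5 + 25) * (1 + 7 + 49) = 15 * 31 * 57 = 26505; answer 26505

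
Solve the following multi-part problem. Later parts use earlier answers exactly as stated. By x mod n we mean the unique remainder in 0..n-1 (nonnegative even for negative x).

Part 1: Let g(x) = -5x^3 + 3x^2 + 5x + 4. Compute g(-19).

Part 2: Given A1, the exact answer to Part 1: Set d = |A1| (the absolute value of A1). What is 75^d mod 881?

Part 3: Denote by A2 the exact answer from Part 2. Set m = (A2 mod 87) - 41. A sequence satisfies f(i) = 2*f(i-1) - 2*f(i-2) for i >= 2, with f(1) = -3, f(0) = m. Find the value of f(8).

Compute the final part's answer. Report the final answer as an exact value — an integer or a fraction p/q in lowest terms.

Part 1: -5*(-19)^3 + 3*(-19)^2 + 5*(-19)^1 + 4 = (34295) + (1083) + (-95) + (4) = 35287; answer 35287
Part 2: A1 = 35287; d = 35287; squarings mod 881: 75^1=75, 75^2=339, 75^4=391, 75^8=468, 75^16=536, 75^32=90, 75^64=171, 75^128=168, 75^256=32, 75^512=143, 75^1024=186, 75^2048=237, 75^4096=666, 75^8192=413, 75^16384=536, 75^32768=90; 75^35287 = 75^1 * 75^2 * 75^4 * 75^16 * 75^64 * 75^128 * 75^256 * 75^2048 * 75^32768 = 834 (mod 881); answer 834
Part 3: A2 = 834; m = 10; f(2) = 2*(-3) - 2*(10) = -26; iterating: f(2)=-26, f(3)=-46, f(4)=-40, f(5)=12, f(6)=104, f(7)=184, f(8)=160; answer 160

160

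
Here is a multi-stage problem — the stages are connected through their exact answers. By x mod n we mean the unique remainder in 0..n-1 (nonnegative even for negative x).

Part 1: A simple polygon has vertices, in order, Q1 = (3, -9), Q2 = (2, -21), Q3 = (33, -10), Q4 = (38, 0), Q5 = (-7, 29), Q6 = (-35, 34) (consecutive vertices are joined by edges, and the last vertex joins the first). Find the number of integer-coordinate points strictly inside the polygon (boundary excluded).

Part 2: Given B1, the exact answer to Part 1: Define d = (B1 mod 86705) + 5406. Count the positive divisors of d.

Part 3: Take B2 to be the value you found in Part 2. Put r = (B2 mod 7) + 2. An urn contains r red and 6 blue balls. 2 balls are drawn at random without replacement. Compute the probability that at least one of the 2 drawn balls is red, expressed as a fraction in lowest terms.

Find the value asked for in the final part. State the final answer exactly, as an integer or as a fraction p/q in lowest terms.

2/3

Part 1: cross terms: (3*-21 - 2*-9)=-45, (2*-10 - 33*-21)=673, (33*0 - 38*-10)=380, (38*29 - -7*0)=1102, (-7*34 - -35*29)=777, (-35*-9 - 3*34)=213; twice the area = |3100| = 3100; area = 1550; boundary points = 1 + 1 + 5 + 1 + 1 + 1 = 10; strictly interior points = area - boundary/2 + 1 = 1546; answer 1546
Part 2: B1 = 1546; d = 6952; 6952 = 2^3 * 11 * 79; number of divisors = (3+1) * (1+1) * (1+1) = 16; answer 16
Part 3: B2 = 16; r = 4; total draws C(10,2) = 45; complement C(6,2) = 15; favorable 45 - 15 = 30; P = 2/3; answer 2/3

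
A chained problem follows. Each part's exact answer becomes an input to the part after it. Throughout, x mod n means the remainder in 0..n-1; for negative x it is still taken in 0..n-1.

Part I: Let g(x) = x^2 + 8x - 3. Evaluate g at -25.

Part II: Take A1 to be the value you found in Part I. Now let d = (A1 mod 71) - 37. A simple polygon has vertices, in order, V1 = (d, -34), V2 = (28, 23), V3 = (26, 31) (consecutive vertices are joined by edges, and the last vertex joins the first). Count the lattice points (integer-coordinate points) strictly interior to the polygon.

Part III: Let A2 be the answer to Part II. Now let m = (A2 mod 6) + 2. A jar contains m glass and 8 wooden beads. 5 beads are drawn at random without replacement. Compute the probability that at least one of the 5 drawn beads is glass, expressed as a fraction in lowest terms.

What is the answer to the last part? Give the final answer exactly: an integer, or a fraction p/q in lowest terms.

Part I: 1*(-25)^2 + 8*(-25)^1 - 3 = (625) + (-200) + (-3) = 422; answer 422
Part II: A1 = 422; d = 30; cross terms: (30*23 - 28*-34)=1642, (28*31 - 26*23)=270, (26*-34 - 30*31)=-1814; twice the area = |98| = 98; area = 49; boundary points = 1 + 2 + 1 = 4; strictly interior points = area - boundary/2 + 1 = 48; answer 48
Part III: A2 = 48; m = 2; total draws C(10,5) = 252; complement C(8,5) = 56; favorable 252 - 56 = 196; P = 7/9; answer 7/9

7/9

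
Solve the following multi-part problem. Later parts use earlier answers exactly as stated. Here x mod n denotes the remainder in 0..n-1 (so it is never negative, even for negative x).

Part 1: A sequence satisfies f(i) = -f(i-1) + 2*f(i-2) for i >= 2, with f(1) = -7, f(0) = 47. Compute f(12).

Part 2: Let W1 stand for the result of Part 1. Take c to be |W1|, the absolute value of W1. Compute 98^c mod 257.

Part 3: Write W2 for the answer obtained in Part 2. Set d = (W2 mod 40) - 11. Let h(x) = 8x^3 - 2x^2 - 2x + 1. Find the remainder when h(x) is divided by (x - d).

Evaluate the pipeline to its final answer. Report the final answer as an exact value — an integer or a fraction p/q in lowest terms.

Part 1: f(2) = -1*(-7) + 2*(47) = 101; iterating: f(2)=101, f(3)=-115, f(4)=317, f(5)=-547, f(6)=1181, f(7)=-2275, f(8)=4637, f(9)=-9187, f(10)=18461, f(11)=-36835, f(12)=73757; answer 73757
Part 2: W1 = 73757; c = 73757; squarings mod 257: 98^1=98, 98^2=95, 98^4=30, 98^8=129, 98^16=193, 98^32=241, 98^64=256, 98^128=1, 98^256=1, 98^512=1, 98^1024=1, 98^2048=1, 98^4096=1, 98^8192=1, 98^16384=1, 98^32768=1, 98^65536=1; 98^73757 = 98^1 * 98^4 * 98^8 * 98^16 * 98^8192 * 98^65536 = 239 (mod 257); answer 239
Part 3: W2 = 239; d = 28; remainder = value at the root: 8*(28)^3 - 2*(28)^2 - 2*(28)^1 + 1 = (175616) + (-1568) + (-56) + (1) = 173993; answer 173993

173993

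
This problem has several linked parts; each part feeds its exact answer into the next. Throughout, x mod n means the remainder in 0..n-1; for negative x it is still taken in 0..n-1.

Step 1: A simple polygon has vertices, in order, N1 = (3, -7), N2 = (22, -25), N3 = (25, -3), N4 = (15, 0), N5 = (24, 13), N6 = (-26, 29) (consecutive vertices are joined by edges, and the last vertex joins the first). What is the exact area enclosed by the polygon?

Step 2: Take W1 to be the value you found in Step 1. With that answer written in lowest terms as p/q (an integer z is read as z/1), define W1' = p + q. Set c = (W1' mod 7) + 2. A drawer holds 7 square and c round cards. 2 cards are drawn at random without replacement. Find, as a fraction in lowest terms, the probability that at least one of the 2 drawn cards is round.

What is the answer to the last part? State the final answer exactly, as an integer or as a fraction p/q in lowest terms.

Step 1: cross terms: (3*-25 - 22*-7)=79, (22*-3 - 25*-25)=559, (25*0 - 15*-3)=45, (15*13 - 24*0)=195, (24*29 - -26*13)=1034, (-26*-7 - 3*29)=95; twice the area = |2007| = 2007; area = 2007/2; answer 2007/2
Step 2: W1 = 2007/2; threaded value p + q = 2009; c = 2; total draws C(9,2) = 36; complement C(7,2) = 21; favorable 36 - 21 = 15; P = 5/12; answer 5/12

5/12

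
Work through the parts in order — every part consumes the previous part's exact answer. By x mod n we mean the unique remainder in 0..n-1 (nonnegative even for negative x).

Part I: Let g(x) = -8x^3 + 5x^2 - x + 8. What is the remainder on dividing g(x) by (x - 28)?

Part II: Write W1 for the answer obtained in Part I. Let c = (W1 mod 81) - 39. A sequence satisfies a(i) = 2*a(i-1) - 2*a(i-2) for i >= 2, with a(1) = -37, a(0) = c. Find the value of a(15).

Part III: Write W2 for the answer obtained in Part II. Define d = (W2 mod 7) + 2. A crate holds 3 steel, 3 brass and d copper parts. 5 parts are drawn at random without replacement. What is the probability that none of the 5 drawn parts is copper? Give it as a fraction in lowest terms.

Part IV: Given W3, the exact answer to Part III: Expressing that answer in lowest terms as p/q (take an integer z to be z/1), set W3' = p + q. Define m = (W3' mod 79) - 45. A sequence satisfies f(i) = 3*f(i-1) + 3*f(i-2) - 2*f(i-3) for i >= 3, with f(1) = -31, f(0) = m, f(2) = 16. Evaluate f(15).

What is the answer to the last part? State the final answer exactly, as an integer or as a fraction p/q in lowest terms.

Part I: remainder = value at the root: -8*(28)^3 + 5*(28)^2 - 1*(28)^1 + 8 = (-175616) + (3920) + (-28) + (8) = -171716; answer -171716
Part II: W1 = -171716; c = -35; a(2) = 2*(-37) - 2*(-35) = -4; iterating: a(2)=-4, a(3)=66, a(4)=140, a(5)=148, a(6)=16, a(7)=-264, a(8)=-560, a(9)=-592, a(10)=-64, a(11)=1056, a(12)=2240, a(13)=2368, a(14)=256, a(15)=-4224; answer -4224
Part III: W2 = -4224; d = 6; total draws C(12,5) = 792; favorable C(6,5) = 6; P = 1/132; answer 1/132
Part IV: W3 = 1/132; threaded value p + q = 133; m = 9; f(3) = 3*(16) + 3*(-31) - 2*(9) = -63; iterating: f(3)=-63, f(4)=-79, f(5)=-458, f(6)=-1485, f(7)=-5671, f(8)=-20552, f(9)=-75699, f(10)=-277411, f(11)=-1018226, f(12)=-3735513, f(13)=-13706395, f(14)=-50289272, f(15)=-184515975; answer -184515975

-184515975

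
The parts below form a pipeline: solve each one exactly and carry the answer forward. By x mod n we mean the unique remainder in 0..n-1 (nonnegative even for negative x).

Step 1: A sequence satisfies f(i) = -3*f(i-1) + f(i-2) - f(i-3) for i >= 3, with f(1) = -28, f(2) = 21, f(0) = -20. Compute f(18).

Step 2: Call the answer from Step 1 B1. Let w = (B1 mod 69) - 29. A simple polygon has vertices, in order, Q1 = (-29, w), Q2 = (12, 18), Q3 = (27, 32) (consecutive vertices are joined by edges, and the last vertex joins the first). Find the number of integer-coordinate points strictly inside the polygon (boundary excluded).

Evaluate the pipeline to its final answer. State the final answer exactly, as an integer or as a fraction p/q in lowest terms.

39

Step 1: f(3) = -3*(21) + 1*(-28) - 1*(-20) = -71; iterating: f(3)=-71, f(4)=262, f(5)=-878, f(6)=2967, f(7)=-10041, f(8)=33968, f(9)=-114912, f(10)=388745, f(11)=-1315115, f(12)=4449002, f(13)=-15050866, f(14)=50916715, f(15)=-172250013, f(16)=582717620, f(17)=-1971319588, f(18)=6668926397; answer 6668926397
Step 2: B1 = 6668926397; w = -15; cross terms: (-29*18 - 12*-15)=-342, (12*32 - 27*18)=-102, (27*-15 - -29*32)=523; twice the area = |79| = 79; area = 79/2; boundary points = 1 + 1 + 1 = 3; strictly interior points = area - boundary/2 + 1 = 39; answer 39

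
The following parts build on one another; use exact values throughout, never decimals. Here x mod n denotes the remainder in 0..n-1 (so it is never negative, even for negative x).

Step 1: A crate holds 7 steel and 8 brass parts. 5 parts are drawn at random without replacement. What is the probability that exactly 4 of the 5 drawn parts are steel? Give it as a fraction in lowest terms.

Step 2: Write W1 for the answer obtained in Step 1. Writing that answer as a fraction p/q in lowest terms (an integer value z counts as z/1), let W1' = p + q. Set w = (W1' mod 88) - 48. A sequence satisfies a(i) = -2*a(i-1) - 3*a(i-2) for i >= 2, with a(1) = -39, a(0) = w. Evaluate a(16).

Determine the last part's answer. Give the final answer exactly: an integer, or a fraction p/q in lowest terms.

224109

Step 1: total draws C(15,5) = 3003; favorable C(7,4)*C(8,1) = 280; P = 40/429; answer 40/429
Step 2: W1 = 40/429; threaded value p + q = 469; w = -19; a(2) = -2*(-39) - 3*(-19) = 135; iterating: a(2)=135, a(3)=-153, a(4)=-99, a(5)=657, a(6)=-1017, a(7)=63, a(8)=2925, a(9)=-6039, a(10)=3303, a(11)=11511, a(12)=-32931, a(13)=31329, a(14)=36135, a(15)=-166257, a(16)=224109; answer 224109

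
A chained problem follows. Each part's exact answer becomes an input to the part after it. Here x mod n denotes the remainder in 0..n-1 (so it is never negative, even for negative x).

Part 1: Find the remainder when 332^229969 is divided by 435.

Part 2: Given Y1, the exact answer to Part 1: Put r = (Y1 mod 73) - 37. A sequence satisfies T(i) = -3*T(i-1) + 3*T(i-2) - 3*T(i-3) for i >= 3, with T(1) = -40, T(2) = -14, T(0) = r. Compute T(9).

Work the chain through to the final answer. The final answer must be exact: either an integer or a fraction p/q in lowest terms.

Part 1: squarings mod 435: 332^1=332, 332^2=169, 332^4=286, 332^8=16, 332^16=256, 332^32=286, 332^64=16, 332^128=256, 332^256=286, 332^512=16, 332^1024=256, 332^2048=286, 332^4096=16, 332^8192=256, 332^16384=286, 332^32768=16, 332^65536=256, 332^131072=286; 332^229969 = 332^1 * 332^16 * 332^64 * 332^512 * 332^32768 * 332^65536 * 332^131072 = 122 (mod 435); answer 122
Part 2: Y1 = 122; r = 12; T(3) = -3*(-14) + 3*(-40) - 3*(12) = -114; iterating: T(3)=-114, T(4)=420, T(5)=-1560, T(6)=6282, T(7)=-24786, T(8)=97884, T(9)=-386856; answer -386856

-386856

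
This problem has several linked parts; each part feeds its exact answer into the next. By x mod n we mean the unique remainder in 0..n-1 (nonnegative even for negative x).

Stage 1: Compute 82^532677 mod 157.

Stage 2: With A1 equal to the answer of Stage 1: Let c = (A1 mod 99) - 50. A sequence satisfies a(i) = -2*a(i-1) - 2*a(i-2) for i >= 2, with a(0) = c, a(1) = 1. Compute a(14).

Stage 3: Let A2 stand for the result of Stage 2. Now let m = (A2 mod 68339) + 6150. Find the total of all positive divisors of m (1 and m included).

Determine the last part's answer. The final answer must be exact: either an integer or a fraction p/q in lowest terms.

Stage 1: squarings mod 157: 82^1=82, 82^2=130, 82^4=101, 82^8=153, 82^16=16, 82^32=99, 82^64=67, 82^128=93, 82^256=14, 82^512=39, 82^1024=108, 82^2048=46, 82^4096=75, 82^8192=130, 82^16384=101, 82^32768=153, 82^65536=16, 82^131072=99, 82^262144=67, 82^524288=93; 82^532677 = 82^1 * 82^4 * 82^64 * 82^128 * 82^8192 * 82^524288 = 27 (mod 157); answer 27
Stage 2: A1 = 27; c = -23; a(2) = -2*(1) - 2*(-23) = 44; iterating: a(2)=44, a(3)=-90, a(4)=92, a(5)=-4, a(6)=-176, a(7)=360, a(8)=-368, a(9)=16, a(10)=704, a(11)=-1440, a(12)=1472, a(13)=-64, a(14)=-2816; answer -2816
Stage 3: A2 = -2816; m = 71673; 71673 = 3 * 7 * 3413; sigma = (1 + 3) * (1 + 7) * (1 + 3413) = 4 * 8 * 3414 = 109248; answer 109248

109248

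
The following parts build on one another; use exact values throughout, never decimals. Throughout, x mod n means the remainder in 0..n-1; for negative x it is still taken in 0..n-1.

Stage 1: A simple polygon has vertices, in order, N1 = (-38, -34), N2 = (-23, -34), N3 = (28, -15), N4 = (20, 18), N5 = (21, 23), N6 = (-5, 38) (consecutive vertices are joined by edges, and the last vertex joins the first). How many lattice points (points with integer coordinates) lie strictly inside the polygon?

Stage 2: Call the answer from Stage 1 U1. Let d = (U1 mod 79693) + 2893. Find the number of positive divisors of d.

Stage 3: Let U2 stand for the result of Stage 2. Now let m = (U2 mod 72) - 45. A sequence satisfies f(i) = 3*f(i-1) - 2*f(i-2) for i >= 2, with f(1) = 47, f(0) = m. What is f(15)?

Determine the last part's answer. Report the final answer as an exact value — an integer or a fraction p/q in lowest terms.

2883455

Stage 1: cross terms: (-38*-34 - -23*-34)=510, (-23*-15 - 28*-34)=1297, (28*18 - 20*-15)=804, (20*23 - 21*18)=82, (21*38 - -5*23)=913, (-5*-34 - -38*38)=1614; twice the area = |5220| = 5220; area = 2610; boundary points = 15 + 1 + 1 + 1 + 1 + 3 = 22; strictly interior points = area - boundary/2 + 1 = 2600; answer 2600
Stage 2: U1 = 2600; d = 5493; 5493 = 3 * 1831; number of divisors = (1+1) * (1+1) = 4; answer 4
Stage 3: U2 = 4; m = -41; f(2) = 3*(47) - 2*(-41) = 223; iterating: f(2)=223, f(3)=575, f(4)=1279, f(5)=2687, f(6)=5503, f(7)=11135, f(8)=22399, f(9)=44927, f(10)=89983, f(11)=180095, f(12)=360319, f(13)=720767, f(14)=1441663, f(15)=2883455; answer 2883455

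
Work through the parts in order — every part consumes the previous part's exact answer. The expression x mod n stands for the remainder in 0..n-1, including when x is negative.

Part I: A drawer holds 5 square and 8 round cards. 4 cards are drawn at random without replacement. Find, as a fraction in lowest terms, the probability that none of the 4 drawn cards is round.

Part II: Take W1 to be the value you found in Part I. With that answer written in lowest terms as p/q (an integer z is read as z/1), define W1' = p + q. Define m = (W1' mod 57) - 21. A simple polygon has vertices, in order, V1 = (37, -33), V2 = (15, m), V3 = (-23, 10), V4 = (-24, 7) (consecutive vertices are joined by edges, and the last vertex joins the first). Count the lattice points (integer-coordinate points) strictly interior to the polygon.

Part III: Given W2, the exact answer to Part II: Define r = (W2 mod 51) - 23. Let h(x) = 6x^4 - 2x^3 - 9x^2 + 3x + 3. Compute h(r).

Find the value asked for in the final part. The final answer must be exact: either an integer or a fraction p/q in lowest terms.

13303

Part I: total draws C(13,4) = 715; favorable C(5,4) = 5; P = 1/143; answer 1/143
Part II: W1 = 1/143; threaded value p + q = 144; m = 9; cross terms: (37*9 - 15*-33)=828, (15*10 - -23*9)=357, (-23*7 - -24*10)=79, (-24*-33 - 37*7)=533; twice the area = |1797| = 1797; area = 1797/2; boundary points = 2 + 1 + 1 + 1 = 5; strictly interior points = area - boundary/2 + 1 = 897; answer 897
Part III: W2 = 897; r = 7; 6*(7)^4 - 2*(7)^3 - 9*(7)^2 + 3*(7)^1 + 3 = (14406) + (-686) + (-441) + (21) + (3) = 13303; answer 13303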